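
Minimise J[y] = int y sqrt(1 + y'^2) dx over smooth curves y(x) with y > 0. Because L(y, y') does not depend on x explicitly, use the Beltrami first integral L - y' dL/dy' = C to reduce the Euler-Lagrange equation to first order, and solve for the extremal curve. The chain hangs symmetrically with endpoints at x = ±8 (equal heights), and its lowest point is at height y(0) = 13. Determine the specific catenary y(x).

The Lagrangian L(y, y') = y sqrt(1 + y'^2) has no explicit x dependence, so the Beltrami identity applies:
    L − y' ∂L/∂y' = C.
Compute ∂L/∂y' = y · y' / sqrt(1 + y'^2). Then
    L − y' ∂L/∂y'
    = y sqrt(1 + y'^2) − y · y'^2 / sqrt(1 + y'^2)
    = y (1 + y'^2 − y'^2) / sqrt(1 + y'^2)
    = y / sqrt(1 + y'^2) = C.
Squaring gives y^2 = C^2 (1 + y'^2), i.e.
    y'^2 = y^2 / C^2 − 1.
Separating variables,
    dy / sqrt(y^2 − C^2) = dx / C,
and integrating gives arccosh(y / C) = (x − a)/C, so
    y(x) = C cosh((x − a)/C),
the catenary. The constants C and a are fixed by the two endpoint conditions (and, for the hanging-chain problem, the length constraint selects C).
Now fit the given data. The endpoints x = ±8 are symmetric at equal height, so the catenary is even about its minimum: a = 0 and y(x) = C cosh(x/C). The lowest point is y(0) = C cosh(0) = C, and we are told y(0) = 13, so C = 13. Therefore
    y(x) = 13 cosh(x/13),
and at the endpoints
    y(±8) = 13 cosh(8/13).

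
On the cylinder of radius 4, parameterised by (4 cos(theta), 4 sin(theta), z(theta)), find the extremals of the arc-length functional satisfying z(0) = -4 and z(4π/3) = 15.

Parameterise the cylinder of radius R = 4 as
    r(θ) = (4 cos θ, 4 sin θ, z(θ)).
The arc-length element is
    ds = sqrt(16 + (dz/dθ)^2) dθ,
so the Lagrangian is L = sqrt(16 + z'^2).
L depends on z' only, not on z or θ, so ∂L/∂z = 0 and
    ∂L/∂z' = z' / sqrt(16 + z'^2).
The Euler-Lagrange equation gives
    d/dθ( z' / sqrt(16 + z'^2) ) = 0,
so z' is constant. Integrating once:
    z(θ) = a θ + b,
a helix on the cylinder (a straight line when the cylinder is unrolled). The constants a, b are determined by the endpoint conditions.
With endpoint conditions z(0) = -4 and z(4π/3) = 15: from z(0) = b we get b = -4, and a·4π/3 + -4 = 15 gives a = 57/(4π), so
    z(θ) = (57/(4π)) θ − 4.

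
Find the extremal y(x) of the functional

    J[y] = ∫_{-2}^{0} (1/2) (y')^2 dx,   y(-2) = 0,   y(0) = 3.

The Lagrangian is L = (1/2) (y')^2.
Compute ∂L/∂y = 0, ∂L/∂y' = y'.
The Euler-Lagrange equation d/dx(∂L/∂y') − ∂L/∂y = 0 reduces to
    y'' = 0.
Its general solution is
    y(x) = A x + B,
with A, B fixed by the endpoint conditions.
Applying the endpoint conditions y(-2) = 0 and y(0) = 3: solve A·-2 + B = 0 and A·0 + B = 3. Subtracting gives A(0 − -2) = 3 − 0, so A = 3/2, and B = 0 − A·-2 = 3. Therefore
    y(x) = (3/2) x + 3.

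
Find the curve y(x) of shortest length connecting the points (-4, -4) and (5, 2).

Arc-length functional: J[y] = ∫ sqrt(1 + (y')^2) dx.
Lagrangian L = sqrt(1 + (y')^2) has no explicit y dependence, so ∂L/∂y = 0 and the Euler-Lagrange equation gives
    d/dx( y' / sqrt(1 + (y')^2) ) = 0  ⇒  y' / sqrt(1 + (y')^2) = const.
Hence y' is constant, so y(x) is affine.
Fitting the endpoints (-4, -4) and (5, 2):
    slope m = (2 − (-4)) / (5 − (-4)) = 2/3,
    intercept c = (-4) − m·(-4) = -4/3.
Extremal: y(x) = (2/3) x - 4/3.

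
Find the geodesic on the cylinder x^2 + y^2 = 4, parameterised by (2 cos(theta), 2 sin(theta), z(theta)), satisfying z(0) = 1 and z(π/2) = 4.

Parameterise the cylinder of radius R = 2 as
    r(θ) = (2 cos θ, 2 sin θ, z(θ)).
The arc-length element is
    ds = sqrt(4 + (dz/dθ)^2) dθ,
so the Lagrangian is L = sqrt(4 + z'^2).
L depends on z' only, not on z or θ, so ∂L/∂z = 0 and
    ∂L/∂z' = z' / sqrt(4 + z'^2).
The Euler-Lagrange equation gives
    d/dθ( z' / sqrt(4 + z'^2) ) = 0,
so z' is constant. Integrating once:
    z(θ) = a θ + b,
a helix on the cylinder (a straight line when the cylinder is unrolled). The constants a, b are determined by the endpoint conditions.
With endpoint conditions z(0) = 1 and z(π/2) = 4: from z(0) = b we get b = 1, and a·π/2 + 1 = 4 gives a = 6/π, so
    z(θ) = (6/π) θ + 1.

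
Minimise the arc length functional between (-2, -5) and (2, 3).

Arc-length functional: J[y] = ∫ sqrt(1 + (y')^2) dx.
Lagrangian L = sqrt(1 + (y')^2) has no explicit y dependence, so ∂L/∂y = 0 and the Euler-Lagrange equation gives
    d/dx( y' / sqrt(1 + (y')^2) ) = 0  ⇒  y' / sqrt(1 + (y')^2) = const.
Hence y' is constant, so y(x) is affine.
Fitting the endpoints (-2, -5) and (2, 3):
    slope m = (3 − (-5)) / (2 − (-2)) = 2,
    intercept c = (-5) − m·(-2) = -1.
Extremal: y(x) = 2 x - 1.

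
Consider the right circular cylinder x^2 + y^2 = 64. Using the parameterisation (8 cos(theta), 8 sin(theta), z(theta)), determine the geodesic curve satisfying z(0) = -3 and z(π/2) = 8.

Parameterise the cylinder of radius R = 8 as
    r(θ) = (8 cos θ, 8 sin θ, z(θ)).
The arc-length element is
    ds = sqrt(64 + (dz/dθ)^2) dθ,
so the Lagrangian is L = sqrt(64 + z'^2).
L depends on z' only, not on z or θ, so ∂L/∂z = 0 and
    ∂L/∂z' = z' / sqrt(64 + z'^2).
The Euler-Lagrange equation gives
    d/dθ( z' / sqrt(64 + z'^2) ) = 0,
so z' is constant. Integrating once:
    z(θ) = a θ + b,
a helix on the cylinder (a straight line when the cylinder is unrolled). The constants a, b are determined by the endpoint conditions.
With endpoint conditions z(0) = -3 and z(π/2) = 8: from z(0) = b we get b = -3, and a·π/2 + -3 = 8 gives a = 22/π, so
    z(θ) = (22/π) θ − 3.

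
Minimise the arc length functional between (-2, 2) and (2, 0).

Arc-length functional: J[y] = ∫ sqrt(1 + (y')^2) dx.
Lagrangian L = sqrt(1 + (y')^2) has no explicit y dependence, so ∂L/∂y = 0 and the Euler-Lagrange equation gives
    d/dx( y' / sqrt(1 + (y')^2) ) = 0  ⇒  y' / sqrt(1 + (y')^2) = const.
Hence y' is constant, so y(x) is affine.
Fitting the endpoints (-2, 2) and (2, 0):
    slope m = (0 − 2) / (2 − (-2)) = -1/2,
    intercept c = 2 − m·(-2) = 1.
Extremal: y(x) = (-1/2) x + 1.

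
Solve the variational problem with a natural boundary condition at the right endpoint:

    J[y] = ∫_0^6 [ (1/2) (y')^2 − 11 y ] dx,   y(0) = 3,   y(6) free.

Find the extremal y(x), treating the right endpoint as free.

The Lagrangian L = (1/2) (y')^2 − 11 y gives
    ∂L/∂y = −11,   ∂L/∂y' = y'.
Euler-Lagrange: d/dx(y') − (−11) = 0, i.e. y'' + 11 = 0, so
    y(x) = −(11/2) x^2 + C1 x + C2.
Fixed left endpoint y(0) = 3 ⇒ C2 = 3.
The right endpoint x = 6 is free, so the natural (transversality) condition is ∂L/∂y' |_{x=6} = 0, i.e. y'(6) = 0.
Compute y'(x) = −11 x + C1, so y'(6) = −66 + C1 = 0 ⇒ C1 = 66.
Therefore the extremal is
    y(x) = −(11/2) x^2 + 66 x + 3.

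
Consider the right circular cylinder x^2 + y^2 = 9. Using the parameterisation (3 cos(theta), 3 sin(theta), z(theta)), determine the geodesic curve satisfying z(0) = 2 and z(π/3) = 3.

Parameterise the cylinder of radius R = 3 as
    r(θ) = (3 cos θ, 3 sin θ, z(θ)).
The arc-length element is
    ds = sqrt(9 + (dz/dθ)^2) dθ,
so the Lagrangian is L = sqrt(9 + z'^2).
L depends on z' only, not on z or θ, so ∂L/∂z = 0 and
    ∂L/∂z' = z' / sqrt(9 + z'^2).
The Euler-Lagrange equation gives
    d/dθ( z' / sqrt(9 + z'^2) ) = 0,
so z' is constant. Integrating once:
    z(θ) = a θ + b,
a helix on the cylinder (a straight line when the cylinder is unrolled). The constants a, b are determined by the endpoint conditions.
With endpoint conditions z(0) = 2 and z(π/3) = 3: from z(0) = b we get b = 2, and a·π/3 + 2 = 3 gives a = 3/π, so
    z(θ) = (3/π) θ + 2.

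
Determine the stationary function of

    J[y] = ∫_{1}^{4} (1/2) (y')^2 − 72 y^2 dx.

The Lagrangian is L = (1/2) (y')^2 − 72 y^2.
Compute ∂L/∂y = -144y, ∂L/∂y' = y'.
The Euler-Lagrange equation d/dx(∂L/∂y') − ∂L/∂y = 0 reduces to
    y'' + 144 y = 0.
Its general solution is
    y(x) = A sin(12x) + B cos(12x),
with A, B fixed by the endpoint conditions.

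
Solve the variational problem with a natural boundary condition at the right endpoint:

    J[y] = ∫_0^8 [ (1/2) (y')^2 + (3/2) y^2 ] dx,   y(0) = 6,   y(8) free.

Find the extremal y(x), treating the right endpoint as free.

The Lagrangian L = (1/2) (y')^2 + (3/2) y^2 gives
    ∂L/∂y = 3 y,   ∂L/∂y' = y'.
Euler-Lagrange: y'' − 3 y = 0.
With k = sqrt(3), the general solution is
    y(x) = A cosh(sqrt(3) x) + B sinh(sqrt(3) x).
Fixed left endpoint y(0) = 6 ⇒ A = 6.
The right endpoint x = 8 is free, so the natural (transversality) condition is ∂L/∂y' |_{x=8} = 0, i.e. y'(8) = 0.
Compute y'(x) = A k sinh(k x) + B k cosh(k x), so
    y'(8) = A k sinh(k·8) + B k cosh(k·8) = 0
    ⇒ B = −A tanh(k·8) = − 6 tanh(sqrt(3)·8).
Therefore the extremal is
    y(x) = 6 cosh(sqrt(3) x) − 6 tanh(sqrt(3)·8) sinh(sqrt(3) x).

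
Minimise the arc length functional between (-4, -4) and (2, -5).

Arc-length functional: J[y] = ∫ sqrt(1 + (y')^2) dx.
Lagrangian L = sqrt(1 + (y')^2) has no explicit y dependence, so ∂L/∂y = 0 and the Euler-Lagrange equation gives
    d/dx( y' / sqrt(1 + (y')^2) ) = 0  ⇒  y' / sqrt(1 + (y')^2) = const.
Hence y' is constant, so y(x) is affine.
Fitting the endpoints (-4, -4) and (2, -5):
    slope m = ((-5) − (-4)) / (2 − (-4)) = -1/6,
    intercept c = (-4) − m·(-4) = -14/3.
Extremal: y(x) = (-1/6) x - 14/3.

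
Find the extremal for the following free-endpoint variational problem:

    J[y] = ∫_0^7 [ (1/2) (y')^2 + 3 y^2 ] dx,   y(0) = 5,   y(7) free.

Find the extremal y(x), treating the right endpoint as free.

The Lagrangian L = (1/2) (y')^2 + 3 y^2 gives
    ∂L/∂y = 6 y,   ∂L/∂y' = y'.
Euler-Lagrange: y'' − 6 y = 0.
With k = sqrt(6), the general solution is
    y(x) = A cosh(sqrt(6) x) + B sinh(sqrt(6) x).
Fixed left endpoint y(0) = 5 ⇒ A = 5.
The right endpoint x = 7 is free, so the natural (transversality) condition is ∂L/∂y' |_{x=7} = 0, i.e. y'(7) = 0.
Compute y'(x) = A k sinh(k x) + B k cosh(k x), so
    y'(7) = A k sinh(k·7) + B k cosh(k·7) = 0
    ⇒ B = −A tanh(k·7) = − 5 tanh(sqrt(6)·7).
Therefore the extremal is
    y(x) = 5 cosh(sqrt(6) x) − 5 tanh(sqrt(6)·7) sinh(sqrt(6) x).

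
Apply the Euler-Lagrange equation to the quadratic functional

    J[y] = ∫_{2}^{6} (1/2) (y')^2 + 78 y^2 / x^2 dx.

The Lagrangian is L = (1/2) (y')^2 + 78 y^2 / x^2.
Compute ∂L/∂y = 156y/x^2, ∂L/∂y' = y'.
The Euler-Lagrange equation d/dx(∂L/∂y') − ∂L/∂y = 0 reduces to
    y'' − 156/x^2 · y = 0  (x > 0).
Its general solution is
    y(x) = A x^13 + B x^(-12),
with A, B fixed by the endpoint conditions.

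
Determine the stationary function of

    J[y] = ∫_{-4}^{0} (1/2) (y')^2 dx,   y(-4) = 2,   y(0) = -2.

The Lagrangian is L = (1/2) (y')^2.
Compute ∂L/∂y = 0, ∂L/∂y' = y'.
The Euler-Lagrange equation d/dx(∂L/∂y') − ∂L/∂y = 0 reduces to
    y'' = 0.
Its general solution is
    y(x) = A x + B,
with A, B fixed by the endpoint conditions.
Applying the endpoint conditions y(-4) = 2 and y(0) = -2: solve A·-4 + B = 2 and A·0 + B = -2. Subtracting gives A(0 − -4) = -2 − 2, so A = -1, and B = 2 − A·-4 = -2. Therefore
    y(x) = -x - 2.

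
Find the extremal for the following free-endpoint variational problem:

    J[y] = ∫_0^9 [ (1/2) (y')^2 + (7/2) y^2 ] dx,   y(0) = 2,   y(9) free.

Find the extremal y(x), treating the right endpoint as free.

The Lagrangian L = (1/2) (y')^2 + (7/2) y^2 gives
    ∂L/∂y = 7 y,   ∂L/∂y' = y'.
Euler-Lagrange: y'' − 7 y = 0.
With k = sqrt(7), the general solution is
    y(x) = A cosh(sqrt(7) x) + B sinh(sqrt(7) x).
Fixed left endpoint y(0) = 2 ⇒ A = 2.
The right endpoint x = 9 is free, so the natural (transversality) condition is ∂L/∂y' |_{x=9} = 0, i.e. y'(9) = 0.
Compute y'(x) = A k sinh(k x) + B k cosh(k x), so
    y'(9) = A k sinh(k·9) + B k cosh(k·9) = 0
    ⇒ B = −A tanh(k·9) = − 2 tanh(sqrt(7)·9).
Therefore the extremal is
    y(x) = 2 cosh(sqrt(7) x) − 2 tanh(sqrt(7)·9) sinh(sqrt(7) x).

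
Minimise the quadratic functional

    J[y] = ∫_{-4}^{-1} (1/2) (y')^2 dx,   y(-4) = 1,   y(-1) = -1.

The Lagrangian is L = (1/2) (y')^2.
Compute ∂L/∂y = 0, ∂L/∂y' = y'.
The Euler-Lagrange equation d/dx(∂L/∂y') − ∂L/∂y = 0 reduces to
    y'' = 0.
Its general solution is
    y(x) = A x + B,
with A, B fixed by the endpoint conditions.
Applying the endpoint conditions y(-4) = 1 and y(-1) = -1: solve A·-4 + B = 1 and A·-1 + B = -1. Subtracting gives A(-1 − -4) = -1 − 1, so A = -2/3, and B = 1 − A·-4 = -5/3. Therefore
    y(x) = (-2/3) x - 5/3.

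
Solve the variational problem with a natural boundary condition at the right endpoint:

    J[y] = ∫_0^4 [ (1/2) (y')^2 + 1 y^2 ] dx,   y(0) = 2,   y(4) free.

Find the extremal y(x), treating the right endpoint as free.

The Lagrangian L = (1/2) (y')^2 + 1 y^2 gives
    ∂L/∂y = 2 y,   ∂L/∂y' = y'.
Euler-Lagrange: y'' − 2 y = 0.
With k = sqrt(2), the general solution is
    y(x) = A cosh(sqrt(2) x) + B sinh(sqrt(2) x).
Fixed left endpoint y(0) = 2 ⇒ A = 2.
The right endpoint x = 4 is free, so the natural (transversality) condition is ∂L/∂y' |_{x=4} = 0, i.e. y'(4) = 0.
Compute y'(x) = A k sinh(k x) + B k cosh(k x), so
    y'(4) = A k sinh(k·4) + B k cosh(k·4) = 0
    ⇒ B = −A tanh(k·4) = − 2 tanh(sqrt(2)·4).
Therefore the extremal is
    y(x) = 2 cosh(sqrt(2) x) − 2 tanh(sqrt(2)·4) sinh(sqrt(2) x).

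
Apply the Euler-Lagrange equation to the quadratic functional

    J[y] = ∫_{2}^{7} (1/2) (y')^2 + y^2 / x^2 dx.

The Lagrangian is L = (1/2) (y')^2 + y^2 / x^2.
Compute ∂L/∂y = 2y/x^2, ∂L/∂y' = y'.
The Euler-Lagrange equation d/dx(∂L/∂y') − ∂L/∂y = 0 reduces to
    y'' − 2/x^2 · y = 0  (x > 0).
Its general solution is
    y(x) = A x^2 + B / x,
with A, B fixed by the endpoint conditions.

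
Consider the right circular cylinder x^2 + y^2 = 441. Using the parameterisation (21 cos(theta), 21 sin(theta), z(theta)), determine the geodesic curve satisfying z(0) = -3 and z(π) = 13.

Parameterise the cylinder of radius R = 21 as
    r(θ) = (21 cos θ, 21 sin θ, z(θ)).
The arc-length element is
    ds = sqrt(441 + (dz/dθ)^2) dθ,
so the Lagrangian is L = sqrt(441 + z'^2).
L depends on z' only, not on z or θ, so ∂L/∂z = 0 and
    ∂L/∂z' = z' / sqrt(441 + z'^2).
The Euler-Lagrange equation gives
    d/dθ( z' / sqrt(441 + z'^2) ) = 0,
so z' is constant. Integrating once:
    z(θ) = a θ + b,
a helix on the cylinder (a straight line when the cylinder is unrolled). The constants a, b are determined by the endpoint conditions.
With endpoint conditions z(0) = -3 and z(π) = 13: from z(0) = b we get b = -3, and a·π + -3 = 13 gives a = 16/π, so
    z(θ) = (16/π) θ − 3.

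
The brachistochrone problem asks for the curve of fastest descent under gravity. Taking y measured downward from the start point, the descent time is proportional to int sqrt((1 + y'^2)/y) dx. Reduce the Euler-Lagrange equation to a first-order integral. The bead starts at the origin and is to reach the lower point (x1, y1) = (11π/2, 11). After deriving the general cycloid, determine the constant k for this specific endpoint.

The Lagrangian L = sqrt((1 + y'^2) / y) has no explicit x dependence, so the Beltrami identity applies:
    L − y' ∂L/∂y' = C.
Compute ∂L/∂y' = y' / sqrt(y (1 + y'^2)).
Substitute:
    sqrt((1 + y'^2)/y) − y'·y' / sqrt(y (1 + y'^2))
    = (1 + y'^2) / sqrt(y (1 + y'^2)) − y'^2 / sqrt(y (1 + y'^2))
    = 1 / sqrt(y (1 + y'^2)) = C.
Squaring and rearranging gives the first integral
    y (1 + y'^2) = 1/C^2 =: k   (constant).
Solving this first-order ODE by the substitution
    y = (k/2)(1 − cos θ)
yields the cycloid parameterisation
    x(θ) = (k/2)(θ − sin θ),   y(θ) = (k/2)(1 − cos θ).
The constant k is fixed by the endpoint condition.
Now fit the given lower endpoint (x1, y1) = (11π/2, 11). At the bottom of the first arch (θ = π), the parametric equations give
    y(π) = (k/2)(1 − cos π) = k,
    x(π) = (k/2)(π − sin π) = kπ/2.
Matching y(π) = 11 gives k = 11, consistent with x(π) = 11π/2. Therefore the specific cycloid is
    x(θ) = (11/2)(θ − sin θ),   y(θ) = (11/2)(1 − cos θ).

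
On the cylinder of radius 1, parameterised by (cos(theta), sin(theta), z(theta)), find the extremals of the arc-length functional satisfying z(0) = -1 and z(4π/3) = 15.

Parameterise the cylinder of radius R = 1 as
    r(θ) = (cos θ, sin θ, z(θ)).
The arc-length element is
    ds = sqrt(1 + (dz/dθ)^2) dθ,
so the Lagrangian is L = sqrt(1 + z'^2).
L depends on z' only, not on z or θ, so ∂L/∂z = 0 and
    ∂L/∂z' = z' / sqrt(1 + z'^2).
The Euler-Lagrange equation gives
    d/dθ( z' / sqrt(1 + z'^2) ) = 0,
so z' is constant. Integrating once:
    z(θ) = a θ + b,
a helix on the cylinder (a straight line when the cylinder is unrolled). The constants a, b are determined by the endpoint conditions.
With endpoint conditions z(0) = -1 and z(4π/3) = 15: from z(0) = b we get b = -1, and a·4π/3 + -1 = 15 gives a = 12/π, so
    z(θ) = (12/π) θ − 1.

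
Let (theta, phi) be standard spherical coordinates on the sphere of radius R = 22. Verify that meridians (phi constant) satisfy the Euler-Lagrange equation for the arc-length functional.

On the sphere of radius R = 22 with spherical coordinates (θ, φ), the induced metric is
    ds^2 = 484(dθ^2 + sin^2(θ) dφ^2).
Using θ as the parameter, the arc-length functional becomes
    J[φ] = ∫ 22 sqrt(1 + sin^2(θ) (dφ/dθ)^2) dθ.
So L = 22 sqrt(1 + sin^2(θ) φ'^2). Compute
    ∂L/∂φ = 0  (L has no explicit φ dependence),
    ∂L/∂φ' = 22 sin^2(θ) φ' / sqrt(1 + sin^2(θ) φ'^2).
For the candidate φ(θ) = c (constant), φ' = 0, so ∂L/∂φ' evaluated along the candidate vanishes, and ∂L/∂φ is identically zero. Hence
    d/dθ(∂L/∂φ') − ∂L/∂φ = 0
is satisfied. Therefore meridians φ = const are extremals of arc length — they are geodesics on the sphere.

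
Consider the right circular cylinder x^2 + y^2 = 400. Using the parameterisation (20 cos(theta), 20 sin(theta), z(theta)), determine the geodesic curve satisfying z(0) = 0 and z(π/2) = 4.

Parameterise the cylinder of radius R = 20 as
    r(θ) = (20 cos θ, 20 sin θ, z(θ)).
The arc-length element is
    ds = sqrt(400 + (dz/dθ)^2) dθ,
so the Lagrangian is L = sqrt(400 + z'^2).
L depends on z' only, not on z or θ, so ∂L/∂z = 0 and
    ∂L/∂z' = z' / sqrt(400 + z'^2).
The Euler-Lagrange equation gives
    d/dθ( z' / sqrt(400 + z'^2) ) = 0,
so z' is constant. Integrating once:
    z(θ) = a θ + b,
a helix on the cylinder (a straight line when the cylinder is unrolled). The constants a, b are determined by the endpoint conditions.
With endpoint conditions z(0) = 0 and z(π/2) = 4: from z(0) = b we get b = 0, and a·π/2 + 0 = 4 gives a = 8/π, so
    z(θ) = (8/π) θ.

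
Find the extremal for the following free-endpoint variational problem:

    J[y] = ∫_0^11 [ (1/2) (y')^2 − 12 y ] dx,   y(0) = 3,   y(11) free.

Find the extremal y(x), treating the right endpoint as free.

The Lagrangian L = (1/2) (y')^2 − 12 y gives
    ∂L/∂y = −12,   ∂L/∂y' = y'.
Euler-Lagrange: d/dx(y') − (−12) = 0, i.e. y'' + 12 = 0, so
    y(x) = −(12/2) x^2 + C1 x + C2.
Fixed left endpoint y(0) = 3 ⇒ C2 = 3.
The right endpoint x = 11 is free, so the natural (transversality) condition is ∂L/∂y' |_{x=11} = 0, i.e. y'(11) = 0.
Compute y'(x) = −12 x + C1, so y'(11) = −132 + C1 = 0 ⇒ C1 = 132.
Therefore the extremal is
    y(x) = −6 x^2 + 132 x + 3.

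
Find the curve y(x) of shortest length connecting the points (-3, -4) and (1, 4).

Arc-length functional: J[y] = ∫ sqrt(1 + (y')^2) dx.
Lagrangian L = sqrt(1 + (y')^2) has no explicit y dependence, so ∂L/∂y = 0 and the Euler-Lagrange equation gives
    d/dx( y' / sqrt(1 + (y')^2) ) = 0  ⇒  y' / sqrt(1 + (y')^2) = const.
Hence y' is constant, so y(x) is affine.
Fitting the endpoints (-3, -4) and (1, 4):
    slope m = (4 − (-4)) / (1 − (-3)) = 2,
    intercept c = (-4) − m·(-3) = 2.
Extremal: y(x) = 2 x + 2.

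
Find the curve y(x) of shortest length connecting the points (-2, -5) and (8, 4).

Arc-length functional: J[y] = ∫ sqrt(1 + (y')^2) dx.
Lagrangian L = sqrt(1 + (y')^2) has no explicit y dependence, so ∂L/∂y = 0 and the Euler-Lagrange equation gives
    d/dx( y' / sqrt(1 + (y')^2) ) = 0  ⇒  y' / sqrt(1 + (y')^2) = const.
Hence y' is constant, so y(x) is affine.
Fitting the endpoints (-2, -5) and (8, 4):
    slope m = (4 − (-5)) / (8 − (-2)) = 9/10,
    intercept c = (-5) − m·(-2) = -16/5.
Extremal: y(x) = (9/10) x - 16/5.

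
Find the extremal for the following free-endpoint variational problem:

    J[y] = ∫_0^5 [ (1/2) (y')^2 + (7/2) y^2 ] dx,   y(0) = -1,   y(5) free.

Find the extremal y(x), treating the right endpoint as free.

The Lagrangian L = (1/2) (y')^2 + (7/2) y^2 gives
    ∂L/∂y = 7 y,   ∂L/∂y' = y'.
Euler-Lagrange: y'' − 7 y = 0.
With k = sqrt(7), the general solution is
    y(x) = A cosh(sqrt(7) x) + B sinh(sqrt(7) x).
Fixed left endpoint y(0) = -1 ⇒ A = -1.
The right endpoint x = 5 is free, so the natural (transversality) condition is ∂L/∂y' |_{x=5} = 0, i.e. y'(5) = 0.
Compute y'(x) = A k sinh(k x) + B k cosh(k x), so
    y'(5) = A k sinh(k·5) + B k cosh(k·5) = 0
    ⇒ B = −A tanh(k·5) = tanh(sqrt(7)·5).
Therefore the extremal is
    y(x) = −cosh(sqrt(7) x) + tanh(sqrt(7)·5) sinh(sqrt(7) x).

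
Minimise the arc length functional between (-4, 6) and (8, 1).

Arc-length functional: J[y] = ∫ sqrt(1 + (y')^2) dx.
Lagrangian L = sqrt(1 + (y')^2) has no explicit y dependence, so ∂L/∂y = 0 and the Euler-Lagrange equation gives
    d/dx( y' / sqrt(1 + (y')^2) ) = 0  ⇒  y' / sqrt(1 + (y')^2) = const.
Hence y' is constant, so y(x) is affine.
Fitting the endpoints (-4, 6) and (8, 1):
    slope m = (1 − 6) / (8 − (-4)) = -5/12,
    intercept c = 6 − m·(-4) = 13/3.
Extremal: y(x) = (-5/12) x + 13/3.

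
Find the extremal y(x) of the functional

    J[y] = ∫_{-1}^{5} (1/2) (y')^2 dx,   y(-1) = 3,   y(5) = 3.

The Lagrangian is L = (1/2) (y')^2.
Compute ∂L/∂y = 0, ∂L/∂y' = y'.
The Euler-Lagrange equation d/dx(∂L/∂y') − ∂L/∂y = 0 reduces to
    y'' = 0.
Its general solution is
    y(x) = A x + B,
with A, B fixed by the endpoint conditions.
Applying the endpoint conditions y(-1) = 3 and y(5) = 3: solve A·-1 + B = 3 and A·5 + B = 3. Subtracting gives A(5 − -1) = 3 − 3, so A = 0, and B = 3 − A·-1 = 3. Therefore
    y(x) = 3.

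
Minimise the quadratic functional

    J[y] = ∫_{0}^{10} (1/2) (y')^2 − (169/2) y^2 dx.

The Lagrangian is L = (1/2) (y')^2 − (169/2) y^2.
Compute ∂L/∂y = -169y, ∂L/∂y' = y'.
The Euler-Lagrange equation d/dx(∂L/∂y') − ∂L/∂y = 0 reduces to
    y'' + 169 y = 0.
Its general solution is
    y(x) = A sin(13x) + B cos(13x),
with A, B fixed by the endpoint conditions.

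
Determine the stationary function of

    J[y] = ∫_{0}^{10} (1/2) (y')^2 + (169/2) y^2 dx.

The Lagrangian is L = (1/2) (y')^2 + (169/2) y^2.
Compute ∂L/∂y = 169y, ∂L/∂y' = y'.
The Euler-Lagrange equation d/dx(∂L/∂y') − ∂L/∂y = 0 reduces to
    y'' − 169 y = 0.
Its general solution is
    y(x) = A e^(13x) + B e^(−13x),
with A, B fixed by the endpoint conditions.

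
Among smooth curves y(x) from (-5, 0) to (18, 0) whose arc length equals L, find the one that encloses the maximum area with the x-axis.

Set up the augmented Lagrangian using a multiplier λ for the length constraint:
    F(y, y') = y − λ sqrt(1 + y'^2).
F has no explicit x dependence, so the Beltrami identity yields a first integral
    F − y' ∂F/∂y' = C.
Compute ∂F/∂y' = −λ y' / sqrt(1 + y'^2). Then
    y − λ sqrt(1 + y'^2) + λ y'^2 / sqrt(1 + y'^2) = C
    ⇒  y − λ / sqrt(1 + y'^2) = C.
Solving for y' and integrating gives
    (x − a)^2 + (y − b)^2 = λ^2,
a circular arc of radius λ. The constants a, b are determined by the endpoint conditions y(-5) = y(18) = 0, and λ is fixed implicitly by the length constraint
    ∫_{-5}^{18} sqrt(1 + y'^2) dx = L.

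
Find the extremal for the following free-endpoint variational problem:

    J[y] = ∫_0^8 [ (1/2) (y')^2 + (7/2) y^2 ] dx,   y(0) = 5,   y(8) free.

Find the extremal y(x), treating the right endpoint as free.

The Lagrangian L = (1/2) (y')^2 + (7/2) y^2 gives
    ∂L/∂y = 7 y,   ∂L/∂y' = y'.
Euler-Lagrange: y'' − 7 y = 0.
With k = sqrt(7), the general solution is
    y(x) = A cosh(sqrt(7) x) + B sinh(sqrt(7) x).
Fixed left endpoint y(0) = 5 ⇒ A = 5.
The right endpoint x = 8 is free, so the natural (transversality) condition is ∂L/∂y' |_{x=8} = 0, i.e. y'(8) = 0.
Compute y'(x) = A k sinh(k x) + B k cosh(k x), so
    y'(8) = A k sinh(k·8) + B k cosh(k·8) = 0
    ⇒ B = −A tanh(k·8) = − 5 tanh(sqrt(7)·8).
Therefore the extremal is
    y(x) = 5 cosh(sqrt(7) x) − 5 tanh(sqrt(7)·8) sinh(sqrt(7) x).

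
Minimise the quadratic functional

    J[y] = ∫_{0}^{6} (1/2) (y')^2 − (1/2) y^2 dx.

The Lagrangian is L = (1/2) (y')^2 − (1/2) y^2.
Compute ∂L/∂y = -y, ∂L/∂y' = y'.
The Euler-Lagrange equation d/dx(∂L/∂y') − ∂L/∂y = 0 reduces to
    y'' + y = 0.
Its general solution is
    y(x) = A sin(x) + B cos(x),
with A, B fixed by the endpoint conditions.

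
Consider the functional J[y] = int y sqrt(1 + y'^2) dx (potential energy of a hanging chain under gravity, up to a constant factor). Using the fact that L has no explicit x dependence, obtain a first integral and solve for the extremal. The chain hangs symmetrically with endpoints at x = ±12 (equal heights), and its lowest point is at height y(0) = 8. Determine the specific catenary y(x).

The Lagrangian L(y, y') = y sqrt(1 + y'^2) has no explicit x dependence, so the Beltrami identity applies:
    L − y' ∂L/∂y' = C.
Compute ∂L/∂y' = y · y' / sqrt(1 + y'^2). Then
    L − y' ∂L/∂y'
    = y sqrt(1 + y'^2) − y · y'^2 / sqrt(1 + y'^2)
    = y (1 + y'^2 − y'^2) / sqrt(1 + y'^2)
    = y / sqrt(1 + y'^2) = C.
Squaring gives y^2 = C^2 (1 + y'^2), i.e.
    y'^2 = y^2 / C^2 − 1.
Separating variables,
    dy / sqrt(y^2 − C^2) = dx / C,
and integrating gives arccosh(y / C) = (x − a)/C, so
    y(x) = C cosh((x − a)/C),
the catenary. The constants C and a are fixed by the two endpoint conditions (and, for the hanging-chain problem, the length constraint selects C).
Now fit the given data. The endpoints x = ±12 are symmetric at equal height, so the catenary is even about its minimum: a = 0 and y(x) = C cosh(x/C). The lowest point is y(0) = C cosh(0) = C, and we are told y(0) = 8, so C = 8. Therefore
    y(x) = 8 cosh(x/8),
and at the endpoints
    y(±12) = 8 cosh(12/8).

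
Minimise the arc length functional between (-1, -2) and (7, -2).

Arc-length functional: J[y] = ∫ sqrt(1 + (y')^2) dx.
Lagrangian L = sqrt(1 + (y')^2) has no explicit y dependence, so ∂L/∂y = 0 and the Euler-Lagrange equation gives
    d/dx( y' / sqrt(1 + (y')^2) ) = 0  ⇒  y' / sqrt(1 + (y')^2) = const.
Hence y' is constant, so y(x) is affine.
Fitting the endpoints (-1, -2) and (7, -2):
    slope m = ((-2) − (-2)) / (7 − (-1)) = 0,
    intercept c = (-2) − m·(-1) = -2.
Extremal: y(x) = -2.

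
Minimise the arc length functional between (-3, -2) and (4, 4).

Arc-length functional: J[y] = ∫ sqrt(1 + (y')^2) dx.
Lagrangian L = sqrt(1 + (y')^2) has no explicit y dependence, so ∂L/∂y = 0 and the Euler-Lagrange equation gives
    d/dx( y' / sqrt(1 + (y')^2) ) = 0  ⇒  y' / sqrt(1 + (y')^2) = const.
Hence y' is constant, so y(x) is affine.
Fitting the endpoints (-3, -2) and (4, 4):
    slope m = (4 − (-2)) / (4 − (-3)) = 6/7,
    intercept c = (-2) − m·(-3) = 4/7.
Extremal: y(x) = (6/7) x + 4/7.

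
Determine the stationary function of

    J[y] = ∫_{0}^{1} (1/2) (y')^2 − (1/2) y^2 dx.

The Lagrangian is L = (1/2) (y')^2 − (1/2) y^2.
Compute ∂L/∂y = -y, ∂L/∂y' = y'.
The Euler-Lagrange equation d/dx(∂L/∂y') − ∂L/∂y = 0 reduces to
    y'' + y = 0.
Its general solution is
    y(x) = A sin(x) + B cos(x),
with A, B fixed by the endpoint conditions.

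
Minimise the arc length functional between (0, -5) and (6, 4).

Arc-length functional: J[y] = ∫ sqrt(1 + (y')^2) dx.
Lagrangian L = sqrt(1 + (y')^2) has no explicit y dependence, so ∂L/∂y = 0 and the Euler-Lagrange equation gives
    d/dx( y' / sqrt(1 + (y')^2) ) = 0  ⇒  y' / sqrt(1 + (y')^2) = const.
Hence y' is constant, so y(x) is affine.
Fitting the endpoints (0, -5) and (6, 4):
    slope m = (4 − (-5)) / (6 − 0) = 3/2,
    intercept c = (-5) − m·0 = -5.
Extremal: y(x) = (3/2) x - 5.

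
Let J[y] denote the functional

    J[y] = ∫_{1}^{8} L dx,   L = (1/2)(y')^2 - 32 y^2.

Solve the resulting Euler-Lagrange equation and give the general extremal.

The Lagrangian is L = (1/2)(y')^2 - 32 y^2.
∂L/∂y = -64y.
∂L/∂y' = y'.
The Euler-Lagrange equation d/dx(∂L/∂y') − ∂L/∂y = 0 becomes:
    y'' + 64 y = 0
General solution: y(x) = A sin(8x) + B cos(8x), where A and B are arbitrary constants fixed by the endpoint conditions.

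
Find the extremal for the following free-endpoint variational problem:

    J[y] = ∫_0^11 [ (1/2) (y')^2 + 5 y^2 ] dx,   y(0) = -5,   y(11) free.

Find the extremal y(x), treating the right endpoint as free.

The Lagrangian L = (1/2) (y')^2 + 5 y^2 gives
    ∂L/∂y = 10 y,   ∂L/∂y' = y'.
Euler-Lagrange: y'' − 10 y = 0.
With k = sqrt(10), the general solution is
    y(x) = A cosh(sqrt(10) x) + B sinh(sqrt(10) x).
Fixed left endpoint y(0) = -5 ⇒ A = -5.
The right endpoint x = 11 is free, so the natural (transversality) condition is ∂L/∂y' |_{x=11} = 0, i.e. y'(11) = 0.
Compute y'(x) = A k sinh(k x) + B k cosh(k x), so
    y'(11) = A k sinh(k·11) + B k cosh(k·11) = 0
    ⇒ B = −A tanh(k·11) = 5 tanh(sqrt(10)·11).
Therefore the extremal is
    y(x) = −5 cosh(sqrt(10) x) + 5 tanh(sqrt(10)·11) sinh(sqrt(10) x).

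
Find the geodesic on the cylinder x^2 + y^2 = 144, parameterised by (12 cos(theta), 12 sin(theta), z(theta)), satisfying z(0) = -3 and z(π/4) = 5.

Parameterise the cylinder of radius R = 12 as
    r(θ) = (12 cos θ, 12 sin θ, z(θ)).
The arc-length element is
    ds = sqrt(144 + (dz/dθ)^2) dθ,
so the Lagrangian is L = sqrt(144 + z'^2).
L depends on z' only, not on z or θ, so ∂L/∂z = 0 and
    ∂L/∂z' = z' / sqrt(144 + z'^2).
The Euler-Lagrange equation gives
    d/dθ( z' / sqrt(144 + z'^2) ) = 0,
so z' is constant. Integrating once:
    z(θ) = a θ + b,
a helix on the cylinder (a straight line when the cylinder is unrolled). The constants a, b are determined by the endpoint conditions.
With endpoint conditions z(0) = -3 and z(π/4) = 5: from z(0) = b we get b = -3, and a·π/4 + -3 = 5 gives a = 32/π, so
    z(θ) = (32/π) θ − 3.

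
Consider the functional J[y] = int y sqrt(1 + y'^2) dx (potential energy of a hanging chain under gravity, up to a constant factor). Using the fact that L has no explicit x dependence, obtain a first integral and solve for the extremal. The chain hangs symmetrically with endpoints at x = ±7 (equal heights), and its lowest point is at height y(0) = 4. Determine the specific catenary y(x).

The Lagrangian L(y, y') = y sqrt(1 + y'^2) has no explicit x dependence, so the Beltrami identity applies:
    L − y' ∂L/∂y' = C.
Compute ∂L/∂y' = y · y' / sqrt(1 + y'^2). Then
    L − y' ∂L/∂y'
    = y sqrt(1 + y'^2) − y · y'^2 / sqrt(1 + y'^2)
    = y (1 + y'^2 − y'^2) / sqrt(1 + y'^2)
    = y / sqrt(1 + y'^2) = C.
Squaring gives y^2 = C^2 (1 + y'^2), i.e.
    y'^2 = y^2 / C^2 − 1.
Separating variables,
    dy / sqrt(y^2 − C^2) = dx / C,
and integrating gives arccosh(y / C) = (x − a)/C, so
    y(x) = C cosh((x − a)/C),
the catenary. The constants C and a are fixed by the two endpoint conditions (and, for the hanging-chain problem, the length constraint selects C).
Now fit the given data. The endpoints x = ±7 are symmetric at equal height, so the catenary is even about its minimum: a = 0 and y(x) = C cosh(x/C). The lowest point is y(0) = C cosh(0) = C, and we are told y(0) = 4, so C = 4. Therefore
    y(x) = 4 cosh(x/4),
and at the endpoints
    y(±7) = 4 cosh(7/4).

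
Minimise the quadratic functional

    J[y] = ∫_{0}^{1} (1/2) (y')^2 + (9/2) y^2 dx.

The Lagrangian is L = (1/2) (y')^2 + (9/2) y^2.
Compute ∂L/∂y = 9y, ∂L/∂y' = y'.
The Euler-Lagrange equation d/dx(∂L/∂y') − ∂L/∂y = 0 reduces to
    y'' − 9 y = 0.
Its general solution is
    y(x) = A e^(3x) + B e^(−3x),
with A, B fixed by the endpoint conditions.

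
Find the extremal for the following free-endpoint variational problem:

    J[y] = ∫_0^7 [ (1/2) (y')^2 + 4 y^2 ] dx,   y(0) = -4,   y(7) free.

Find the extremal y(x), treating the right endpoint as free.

The Lagrangian L = (1/2) (y')^2 + 4 y^2 gives
    ∂L/∂y = 8 y,   ∂L/∂y' = y'.
Euler-Lagrange: y'' − 8 y = 0.
With k = sqrt(8), the general solution is
    y(x) = A cosh(sqrt(8) x) + B sinh(sqrt(8) x).
Fixed left endpoint y(0) = -4 ⇒ A = -4.
The right endpoint x = 7 is free, so the natural (transversality) condition is ∂L/∂y' |_{x=7} = 0, i.e. y'(7) = 0.
Compute y'(x) = A k sinh(k x) + B k cosh(k x), so
    y'(7) = A k sinh(k·7) + B k cosh(k·7) = 0
    ⇒ B = −A tanh(k·7) = 4 tanh(sqrt(8)·7).
Therefore the extremal is
    y(x) = −4 cosh(sqrt(8) x) + 4 tanh(sqrt(8)·7) sinh(sqrt(8) x).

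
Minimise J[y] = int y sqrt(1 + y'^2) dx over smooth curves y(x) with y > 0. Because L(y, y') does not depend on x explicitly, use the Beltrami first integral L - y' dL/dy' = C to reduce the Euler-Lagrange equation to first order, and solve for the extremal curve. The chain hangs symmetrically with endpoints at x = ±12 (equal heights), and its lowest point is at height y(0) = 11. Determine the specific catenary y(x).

The Lagrangian L(y, y') = y sqrt(1 + y'^2) has no explicit x dependence, so the Beltrami identity applies:
    L − y' ∂L/∂y' = C.
Compute ∂L/∂y' = y · y' / sqrt(1 + y'^2). Then
    L − y' ∂L/∂y'
    = y sqrt(1 + y'^2) − y · y'^2 / sqrt(1 + y'^2)
    = y (1 + y'^2 − y'^2) / sqrt(1 + y'^2)
    = y / sqrt(1 + y'^2) = C.
Squaring gives y^2 = C^2 (1 + y'^2), i.e.
    y'^2 = y^2 / C^2 − 1.
Separating variables,
    dy / sqrt(y^2 − C^2) = dx / C,
and integrating gives arccosh(y / C) = (x − a)/C, so
    y(x) = C cosh((x − a)/C),
the catenary. The constants C and a are fixed by the two endpoint conditions (and, for the hanging-chain problem, the length constraint selects C).
Now fit the given data. The endpoints x = ±12 are symmetric at equal height, so the catenary is even about its minimum: a = 0 and y(x) = C cosh(x/C). The lowest point is y(0) = C cosh(0) = C, and we are told y(0) = 11, so C = 11. Therefore
    y(x) = 11 cosh(x/11),
and at the endpoints
    y(±12) = 11 cosh(12/11).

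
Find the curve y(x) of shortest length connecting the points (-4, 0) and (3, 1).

Arc-length functional: J[y] = ∫ sqrt(1 + (y')^2) dx.
Lagrangian L = sqrt(1 + (y')^2) has no explicit y dependence, so ∂L/∂y = 0 and the Euler-Lagrange equation gives
    d/dx( y' / sqrt(1 + (y')^2) ) = 0  ⇒  y' / sqrt(1 + (y')^2) = const.
Hence y' is constant, so y(x) is affine.
Fitting the endpoints (-4, 0) and (3, 1):
    slope m = (1 − 0) / (3 − (-4)) = 1/7,
    intercept c = 0 − m·(-4) = 4/7.
Extremal: y(x) = (1/7) x + 4/7.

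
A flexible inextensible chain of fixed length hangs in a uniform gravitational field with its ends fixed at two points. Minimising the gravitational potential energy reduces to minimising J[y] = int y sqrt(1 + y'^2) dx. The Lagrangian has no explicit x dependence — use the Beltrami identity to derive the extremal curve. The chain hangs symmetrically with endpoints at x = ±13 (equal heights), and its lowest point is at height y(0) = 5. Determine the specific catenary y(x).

The Lagrangian L(y, y') = y sqrt(1 + y'^2) has no explicit x dependence, so the Beltrami identity applies:
    L − y' ∂L/∂y' = C.
Compute ∂L/∂y' = y · y' / sqrt(1 + y'^2). Then
    L − y' ∂L/∂y'
    = y sqrt(1 + y'^2) − y · y'^2 / sqrt(1 + y'^2)
    = y (1 + y'^2 − y'^2) / sqrt(1 + y'^2)
    = y / sqrt(1 + y'^2) = C.
Squaring gives y^2 = C^2 (1 + y'^2), i.e.
    y'^2 = y^2 / C^2 − 1.
Separating variables,
    dy / sqrt(y^2 − C^2) = dx / C,
and integrating gives arccosh(y / C) = (x − a)/C, so
    y(x) = C cosh((x − a)/C),
the catenary. The constants C and a are fixed by the two endpoint conditions (and, for the hanging-chain problem, the length constraint selects C).
Now fit the given data. The endpoints x = ±13 are symmetric at equal height, so the catenary is even about its minimum: a = 0 and y(x) = C cosh(x/C). The lowest point is y(0) = C cosh(0) = C, and we are told y(0) = 5, so C = 5. Therefore
    y(x) = 5 cosh(x/5),
and at the endpoints
    y(±13) = 5 cosh(13/5).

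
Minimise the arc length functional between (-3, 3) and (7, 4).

Arc-length functional: J[y] = ∫ sqrt(1 + (y')^2) dx.
Lagrangian L = sqrt(1 + (y')^2) has no explicit y dependence, so ∂L/∂y = 0 and the Euler-Lagrange equation gives
    d/dx( y' / sqrt(1 + (y')^2) ) = 0  ⇒  y' / sqrt(1 + (y')^2) = const.
Hence y' is constant, so y(x) is affine.
Fitting the endpoints (-3, 3) and (7, 4):
    slope m = (4 − 3) / (7 − (-3)) = 1/10,
    intercept c = 3 − m·(-3) = 33/10.
Extremal: y(x) = (1/10) x + 33/10.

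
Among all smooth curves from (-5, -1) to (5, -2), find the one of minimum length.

Arc-length functional: J[y] = ∫ sqrt(1 + (y')^2) dx.
Lagrangian L = sqrt(1 + (y')^2) has no explicit y dependence, so ∂L/∂y = 0 and the Euler-Lagrange equation gives
    d/dx( y' / sqrt(1 + (y')^2) ) = 0  ⇒  y' / sqrt(1 + (y')^2) = const.
Hence y' is constant, so y(x) is affine.
Fitting the endpoints (-5, -1) and (5, -2):
    slope m = ((-2) − (-1)) / (5 − (-5)) = -1/10,
    intercept c = (-1) − m·(-5) = -3/2.
Extremal: y(x) = (-1/10) x - 3/2.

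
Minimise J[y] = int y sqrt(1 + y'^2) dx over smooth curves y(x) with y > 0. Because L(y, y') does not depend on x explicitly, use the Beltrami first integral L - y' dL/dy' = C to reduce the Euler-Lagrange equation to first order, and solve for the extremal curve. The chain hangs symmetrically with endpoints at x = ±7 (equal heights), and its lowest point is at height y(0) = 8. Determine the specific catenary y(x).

The Lagrangian L(y, y') = y sqrt(1 + y'^2) has no explicit x dependence, so the Beltrami identity applies:
    L − y' ∂L/∂y' = C.
Compute ∂L/∂y' = y · y' / sqrt(1 + y'^2). Then
    L − y' ∂L/∂y'
    = y sqrt(1 + y'^2) − y · y'^2 / sqrt(1 + y'^2)
    = y (1 + y'^2 − y'^2) / sqrt(1 + y'^2)
    = y / sqrt(1 + y'^2) = C.
Squaring gives y^2 = C^2 (1 + y'^2), i.e.
    y'^2 = y^2 / C^2 − 1.
Separating variables,
    dy / sqrt(y^2 − C^2) = dx / C,
and integrating gives arccosh(y / C) = (x − a)/C, so
    y(x) = C cosh((x − a)/C),
the catenary. The constants C and a are fixed by the two endpoint conditions (and, for the hanging-chain problem, the length constraint selects C).
Now fit the given data. The endpoints x = ±7 are symmetric at equal height, so the catenary is even about its minimum: a = 0 and y(x) = C cosh(x/C). The lowest point is y(0) = C cosh(0) = C, and we are told y(0) = 8, so C = 8. Therefore
    y(x) = 8 cosh(x/8),
and at the endpoints
    y(±7) = 8 cosh(7/8).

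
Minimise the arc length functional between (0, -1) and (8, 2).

Arc-length functional: J[y] = ∫ sqrt(1 + (y')^2) dx.
Lagrangian L = sqrt(1 + (y')^2) has no explicit y dependence, so ∂L/∂y = 0 and the Euler-Lagrange equation gives
    d/dx( y' / sqrt(1 + (y')^2) ) = 0  ⇒  y' / sqrt(1 + (y')^2) = const.
Hence y' is constant, so y(x) is affine.
Fitting the endpoints (0, -1) and (8, 2):
    slope m = (2 − (-1)) / (8 − 0) = 3/8,
    intercept c = (-1) − m·0 = -1.
Extremal: y(x) = (3/8) x - 1.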